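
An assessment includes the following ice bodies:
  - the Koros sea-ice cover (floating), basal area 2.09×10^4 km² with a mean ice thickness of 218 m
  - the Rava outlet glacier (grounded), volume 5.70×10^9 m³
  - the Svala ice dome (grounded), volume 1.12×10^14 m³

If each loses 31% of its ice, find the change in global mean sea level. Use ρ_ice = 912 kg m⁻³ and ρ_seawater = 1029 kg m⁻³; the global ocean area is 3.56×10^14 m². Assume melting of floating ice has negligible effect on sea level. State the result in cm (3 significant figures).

The Koros sea-ice cover is floating and already displaces its own weight of water, so its melt adds essentially nothing to sea level.
Rava: 0.31 × 5.70×10^9 m³ × (912/1029) = 1.566×10^9 m³ of water.
Svala: 0.31 × 1.12×10^14 m³ × (912/1029) = 3.077×10^13 m³ of water.
Total added water ≈ 3.077×10^13 m³ over 3.56×10^14 m² → Δh = 0.0864 m = 8.64 cm.

≈ 8.64 cm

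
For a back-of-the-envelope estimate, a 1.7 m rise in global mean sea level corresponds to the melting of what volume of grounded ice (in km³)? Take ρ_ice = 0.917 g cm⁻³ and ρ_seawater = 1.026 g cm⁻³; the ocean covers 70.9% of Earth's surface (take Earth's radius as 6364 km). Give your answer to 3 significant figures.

Required water volume = Δh × A = 1.7 m × 3.61×10^14 m² = 6.134×10^14 m³ = 6.134×10^5 km³.
Ice volume = water volume × ρ_w/ρ_ice = 6.134×10^5 × 1026/917 = 6.86×10^5 km³.

≈ 6.86×10^5 km³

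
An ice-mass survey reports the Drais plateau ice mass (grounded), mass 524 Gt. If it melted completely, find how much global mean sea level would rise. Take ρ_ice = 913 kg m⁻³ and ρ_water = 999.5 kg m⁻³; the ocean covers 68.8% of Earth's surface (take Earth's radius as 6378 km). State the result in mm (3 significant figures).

≈ 1.49 mm

Drais: 524 Gt = 5.240×10^14 kg; dividing by ρ_w = 999.5 kg m⁻³ gives 5.243×10^11 m³ of water.
Spread over 3.52×10^14 m² of ocean, Δh = 5.243×10^11 / 3.52×10^14 = 1.49×10^-3 m = 1.49 mm.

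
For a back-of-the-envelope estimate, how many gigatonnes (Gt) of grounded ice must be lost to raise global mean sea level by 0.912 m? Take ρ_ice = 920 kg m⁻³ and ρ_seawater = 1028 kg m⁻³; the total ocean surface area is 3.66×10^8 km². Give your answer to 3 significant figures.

Required water volume = Δh × A = 0.912 m × 3.66×10^14 m² = 3.338×10^14 m³.
ρ_w = 1028 kg m⁻³, so the mass of water = 3.338×10^14 m³ × 1028 kg m⁻³ = 3.431×10^17 kg = 3.43×10^5 Gt (and the same mass of ice, by conservation).

≈ 3.43×10^5 Gt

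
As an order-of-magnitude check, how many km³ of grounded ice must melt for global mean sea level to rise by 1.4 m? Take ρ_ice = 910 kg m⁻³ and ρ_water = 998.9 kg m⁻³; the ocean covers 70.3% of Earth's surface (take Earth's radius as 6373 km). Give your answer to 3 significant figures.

Required water volume = Δh × A = 1.4 m × 3.59×10^14 m² = 5.023×10^14 m³ = 5.023×10^5 km³.
Ice volume = water volume × ρ_w/ρ_ice = 5.023×10^5 × 998.9/910 = 5.51×10^5 km³.

≈ 5.51×10^5 km³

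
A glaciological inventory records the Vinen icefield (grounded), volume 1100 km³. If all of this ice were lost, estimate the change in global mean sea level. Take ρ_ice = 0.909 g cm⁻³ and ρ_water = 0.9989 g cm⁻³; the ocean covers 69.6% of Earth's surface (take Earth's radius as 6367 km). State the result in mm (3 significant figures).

≈ 2.82 mm

Vinen: 1100 km³ × (909/998.9) = 1001 km³ of water.
Spread over 3.55×10^14 m² of ocean, Δh = 1.001×10^12 / 3.55×10^14 = 2.82×10^-3 m = 2.82 mm.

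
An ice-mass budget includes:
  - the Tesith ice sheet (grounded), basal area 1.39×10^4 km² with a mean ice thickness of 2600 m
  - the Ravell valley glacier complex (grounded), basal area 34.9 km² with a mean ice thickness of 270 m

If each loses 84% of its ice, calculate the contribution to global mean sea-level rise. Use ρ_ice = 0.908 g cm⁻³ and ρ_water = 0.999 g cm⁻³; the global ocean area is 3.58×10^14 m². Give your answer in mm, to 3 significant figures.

≈ 77.1 mm

Tesith: ice volume = 1.39×10^4 km² × 2600 m = 3.614×10^4 km³; 0.84 × 3.614×10^4 × (908/999) = 2.759×10^4 km³ of water.
Ravell: ice volume = 34.9 km² × 270 m = 9.423 km³; 0.84 × 9.423 × (908/999) = 7.194 km³ of water.
Total added water ≈ 2.760×10^13 m³ over 3.58×10^14 m² → Δh = 0.0771 m = 77.1 mm.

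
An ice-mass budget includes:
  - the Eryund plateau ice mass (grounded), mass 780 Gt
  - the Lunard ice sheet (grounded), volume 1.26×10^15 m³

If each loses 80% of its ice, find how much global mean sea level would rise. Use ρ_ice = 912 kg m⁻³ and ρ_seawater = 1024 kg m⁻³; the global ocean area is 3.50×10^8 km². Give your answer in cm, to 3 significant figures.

≈ 257 cm

Eryund: 0.8 × 780 Gt = 6.240×10^14 kg; dividing by ρ_w = 1024 kg m⁻³ gives 6.094×10^11 m³ of water.
Lunard: 0.8 × 1.26×10^15 m³ × (912/1024) = 8.978×10^14 m³ of water.
Total added water ≈ 8.984×10^14 m³ over 3.50×10^14 m² → Δh = 2.57 m = 257 cm.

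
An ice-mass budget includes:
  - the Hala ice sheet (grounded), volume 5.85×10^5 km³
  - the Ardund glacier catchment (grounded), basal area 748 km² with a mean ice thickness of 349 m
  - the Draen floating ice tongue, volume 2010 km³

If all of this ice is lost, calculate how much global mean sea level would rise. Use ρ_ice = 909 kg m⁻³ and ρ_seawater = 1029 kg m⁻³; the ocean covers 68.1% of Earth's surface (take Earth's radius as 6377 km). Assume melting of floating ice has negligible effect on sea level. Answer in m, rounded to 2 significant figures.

Hala: 5.85×10^5 km³ × (909/1029) = 5.168×10^5 km³ of water.
Ardund: ice volume = 748 km² × 349 m = 261.1 km³; 261.1 × (909/1029) = 230.6 km³ of water.
The Draen floating ice tongue is floating and already displaces its own weight of water, so its melt adds essentially nothing to sea level.
Total added water ≈ 5.170×10^14 m³ over 3.48×10^14 m² → Δh = 1.49 m.

≈ 1.5 m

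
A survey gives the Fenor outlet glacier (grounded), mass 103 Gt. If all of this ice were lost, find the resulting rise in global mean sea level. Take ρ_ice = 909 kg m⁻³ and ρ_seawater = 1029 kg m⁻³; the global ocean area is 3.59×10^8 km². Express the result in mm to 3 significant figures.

≈ 0.279 mm

Fenor: 103 Gt = 1.030×10^14 kg; dividing by ρ_w = 1029 kg m⁻³ gives 1.001×10^11 m³ of water.
Spread over 3.59×10^14 m² of ocean, Δh = 1.001×10^11 / 3.59×10^14 = 2.79×10^-4 m = 0.279 mm.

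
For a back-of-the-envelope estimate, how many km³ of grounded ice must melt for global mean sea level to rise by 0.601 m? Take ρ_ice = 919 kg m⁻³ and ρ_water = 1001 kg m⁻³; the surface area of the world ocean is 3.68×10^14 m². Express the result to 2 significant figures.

Required water volume = Δh × A = 0.601 m × 3.68×10^14 m² = 2.212×10^14 m³ = 2.212×10^5 km³.
Ice volume = water volume × ρ_w/ρ_ice = 2.212×10^5 × 1001/919 = 2.4×10^5 km³.

≈ 2.4×10^5 km³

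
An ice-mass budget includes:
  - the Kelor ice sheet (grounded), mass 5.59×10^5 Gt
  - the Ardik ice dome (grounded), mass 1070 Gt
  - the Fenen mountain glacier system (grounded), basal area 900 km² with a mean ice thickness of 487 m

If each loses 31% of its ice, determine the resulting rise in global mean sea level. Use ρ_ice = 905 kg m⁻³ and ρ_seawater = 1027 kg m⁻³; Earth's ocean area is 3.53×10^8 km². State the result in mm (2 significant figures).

≈ 480 mm

Kelor: 0.31 × 5.59×10^5 Gt = 1.733×10^17 kg; dividing by ρ_w = 1027 kg m⁻³ gives 1.687×10^14 m³ of water.
Ardik: 0.31 × 1070 Gt = 3.317×10^14 kg; dividing by ρ_w = 1027 kg m⁻³ gives 3.230×10^11 m³ of water.
Fenen: ice volume = 900 km² × 487 m = 438.3 km³; 0.31 × 438.3 × (905/1027) = 119.7 km³ of water.
Total added water ≈ 1.692×10^14 m³ over 3.53×10^14 m² → Δh = 0.479 m = 480 mm.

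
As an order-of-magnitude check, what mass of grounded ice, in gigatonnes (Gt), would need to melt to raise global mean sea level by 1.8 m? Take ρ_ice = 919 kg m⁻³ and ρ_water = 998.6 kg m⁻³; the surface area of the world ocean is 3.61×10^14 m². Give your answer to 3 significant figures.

Required water volume = Δh × A = 1.8 m × 3.61×10^14 m² = 6.498×10^14 m³.
ρ_w = 998.6 kg m⁻³, so the mass of water = 6.498×10^14 m³ × 998.6 kg m⁻³ = 6.489×10^17 kg = 6.49×10^5 Gt (and the same mass of ice, by conservation).

≈ 6.49×10^5 Gt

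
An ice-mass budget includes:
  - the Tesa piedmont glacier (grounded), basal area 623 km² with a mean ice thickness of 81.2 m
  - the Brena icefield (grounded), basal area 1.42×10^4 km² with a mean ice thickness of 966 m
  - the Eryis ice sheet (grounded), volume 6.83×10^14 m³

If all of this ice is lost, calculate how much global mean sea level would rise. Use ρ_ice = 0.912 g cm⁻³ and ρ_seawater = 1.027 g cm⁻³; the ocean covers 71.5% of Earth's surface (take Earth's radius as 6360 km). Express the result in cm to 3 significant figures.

≈ 170 cm

Tesa: ice volume = 623 km² × 81.2 m = 50.59 km³; 50.59 × (912/1027) = 44.92 km³ of water.
Brena: ice volume = 1.42×10^4 km² × 966 m = 1.372×10^4 km³; 1.372×10^4 × (912/1027) = 1.218×10^4 km³ of water.
Eryis: 6.83×10^14 m³ × (912/1027) = 6.065×10^14 m³ of water.
Total added water ≈ 6.187×10^14 m³ over 3.63×10^14 m² → Δh = 1.70 m = 170 cm.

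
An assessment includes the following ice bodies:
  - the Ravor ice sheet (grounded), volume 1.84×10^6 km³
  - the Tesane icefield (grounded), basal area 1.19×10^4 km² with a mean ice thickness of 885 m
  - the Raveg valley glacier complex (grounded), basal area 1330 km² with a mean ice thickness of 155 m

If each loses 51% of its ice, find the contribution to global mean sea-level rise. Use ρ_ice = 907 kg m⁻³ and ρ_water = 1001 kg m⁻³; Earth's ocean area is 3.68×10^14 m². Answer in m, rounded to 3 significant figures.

≈ 2.32 m

Ravor: 0.51 × 1.84×10^6 km³ × (907/1001) = 8.503×10^5 km³ of water.
Tesane: ice volume = 1.19×10^4 km² × 885 m = 1.053×10^4 km³; 0.51 × 1.053×10^4 × (907/1001) = 4867 km³ of water.
Raveg: ice volume = 1330 km² × 155 m = 206.2 km³; 0.51 × 206.2 × (907/1001) = 95.26 km³ of water.
Total added water ≈ 8.552×10^14 m³ over 3.68×10^14 m² → Δh = 2.32 m.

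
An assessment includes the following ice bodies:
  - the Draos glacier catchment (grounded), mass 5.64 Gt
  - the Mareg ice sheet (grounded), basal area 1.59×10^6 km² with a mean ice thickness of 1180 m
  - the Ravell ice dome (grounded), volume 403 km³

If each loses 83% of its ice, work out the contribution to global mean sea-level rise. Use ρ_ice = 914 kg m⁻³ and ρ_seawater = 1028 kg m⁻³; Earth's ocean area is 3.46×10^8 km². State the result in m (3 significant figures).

≈ 4.00 m

Draos: 0.83 × 5.64 Gt = 4.681×10^12 kg; dividing by ρ_w = 1028 kg m⁻³ gives 4.554×10^9 m³ of water.
Mareg: ice volume = 1.59×10^6 km² × 1180 m = 1.876×10^6 km³; 0.83 × 1.876×10^6 × (914/1028) = 1.385×10^6 km³ of water.
Ravell: 0.83 × 403 km³ × (914/1028) = 297.4 km³ of water.
Total added water ≈ 1.385×10^15 m³ over 3.46×10^14 m² → Δh = 4.00 m.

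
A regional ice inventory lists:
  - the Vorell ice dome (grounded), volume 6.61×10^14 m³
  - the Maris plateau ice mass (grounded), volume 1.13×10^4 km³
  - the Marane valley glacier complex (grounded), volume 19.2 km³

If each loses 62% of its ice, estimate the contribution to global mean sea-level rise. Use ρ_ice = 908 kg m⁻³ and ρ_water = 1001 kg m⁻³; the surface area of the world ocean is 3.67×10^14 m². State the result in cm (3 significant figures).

≈ 103 cm

Vorell: 0.62 × 6.61×10^14 m³ × (908/1001) = 3.717×10^14 m³ of water.
Maris: 0.62 × 1.13×10^4 km³ × (908/1001) = 6355 km³ of water.
Marane: 0.62 × 19.2 km³ × (908/1001) = 10.80 km³ of water.
Total added water ≈ 3.781×10^14 m³ over 3.67×10^14 m² → Δh = 1.03 m = 103 cm.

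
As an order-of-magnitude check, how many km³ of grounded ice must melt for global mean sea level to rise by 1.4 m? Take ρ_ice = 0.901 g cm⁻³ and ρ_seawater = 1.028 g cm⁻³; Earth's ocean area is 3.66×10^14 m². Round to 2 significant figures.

Required water volume = Δh × A = 1.4 m × 3.66×10^14 m² = 5.124×10^14 m³ = 5.124×10^5 km³.
Ice volume = water volume × ρ_w/ρ_ice = 5.124×10^5 × 1028/901 = 5.8×10^5 km³.

≈ 5.8×10^5 km³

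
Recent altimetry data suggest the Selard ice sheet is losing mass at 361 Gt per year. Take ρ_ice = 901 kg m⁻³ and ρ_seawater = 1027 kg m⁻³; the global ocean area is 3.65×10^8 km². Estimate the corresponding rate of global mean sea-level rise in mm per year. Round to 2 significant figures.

≈ 0.96 mm/yr

ρ_w = 1027 kg m⁻³. Annual water volume added = 361 Gt / ρ_w = 3.610×10^14 kg / 1027 kg m⁻³ = 3.515×10^11 m³.
Δh per year = 3.515×10^11 / 3.65×10^14 = 9.63×10^-4 m = 0.96 mm.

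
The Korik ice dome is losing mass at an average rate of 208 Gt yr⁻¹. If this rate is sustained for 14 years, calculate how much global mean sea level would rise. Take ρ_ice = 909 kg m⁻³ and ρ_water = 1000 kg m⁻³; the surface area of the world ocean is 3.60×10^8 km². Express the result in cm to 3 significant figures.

Total mass lost = 208 Gt/yr × 14 yr = 2912 Gt = 2.912×10^15 kg.
ρ_w = 1000 kg m⁻³, so water volume = 2.912×10^15 / 1000 = 2.912×10^12 m³.
Δh = 2.912×10^12 / 3.60×10^14 = 8.09×10^-3 m = 0.809 cm.

≈ 0.809 cm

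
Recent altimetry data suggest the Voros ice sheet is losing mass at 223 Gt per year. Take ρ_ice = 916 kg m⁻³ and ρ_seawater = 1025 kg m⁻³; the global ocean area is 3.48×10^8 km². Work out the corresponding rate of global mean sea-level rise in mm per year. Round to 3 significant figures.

ρ_w = 1025 kg m⁻³. Annual water volume added = 223 Gt / ρ_w = 2.230×10^14 kg / 1025 kg m⁻³ = 2.176×10^11 m³.
Δh per year = 2.176×10^11 / 3.48×10^14 = 6.25×10^-4 m = 0.625 mm.

≈ 0.625 mm/yr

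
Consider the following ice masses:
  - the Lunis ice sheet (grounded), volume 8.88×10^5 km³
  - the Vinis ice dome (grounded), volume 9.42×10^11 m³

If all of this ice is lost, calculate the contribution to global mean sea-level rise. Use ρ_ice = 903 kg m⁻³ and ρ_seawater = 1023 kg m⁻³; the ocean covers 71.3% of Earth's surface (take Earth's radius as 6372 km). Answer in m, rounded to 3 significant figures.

≈ 2.16 m

Lunis: 8.88×10^5 km³ × (903/1023) = 7.838×10^5 km³ of water.
Vinis: 9.42×10^11 m³ × (903/1023) = 8.315×10^11 m³ of water.
Total added water ≈ 7.847×10^14 m³ over 3.64×10^14 m² → Δh = 2.16 m.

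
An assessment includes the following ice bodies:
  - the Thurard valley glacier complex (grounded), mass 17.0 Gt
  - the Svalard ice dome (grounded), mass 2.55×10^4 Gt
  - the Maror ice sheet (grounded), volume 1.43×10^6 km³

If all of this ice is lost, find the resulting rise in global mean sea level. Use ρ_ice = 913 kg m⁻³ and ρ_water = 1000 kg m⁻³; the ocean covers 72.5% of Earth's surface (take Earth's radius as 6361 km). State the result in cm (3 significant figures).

≈ 361 cm

Thurard: 17.0 Gt = 1.700×10^13 kg; dividing by ρ_w = 1000 kg m⁻³ gives 1.700×10^10 m³ of water.
Svalard: 2.55×10^4 Gt = 2.550×10^16 kg; dividing by ρ_w = 1000 kg m⁻³ gives 2.550×10^13 m³ of water.
Maror: 1.43×10^6 km³ × (913/1000) = 1.306×10^6 km³ of water.
Total added water ≈ 1.331×10^15 m³ over 3.69×10^14 m² → Δh = 3.61 m = 361 cm.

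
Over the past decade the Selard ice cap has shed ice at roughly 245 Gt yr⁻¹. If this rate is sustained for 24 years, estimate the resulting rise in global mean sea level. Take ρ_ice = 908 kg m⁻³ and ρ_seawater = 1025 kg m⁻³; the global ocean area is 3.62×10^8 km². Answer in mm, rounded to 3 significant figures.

≈ 15.8 mm

Total mass lost = 245 Gt/yr × 24 yr = 5880 Gt = 5.880×10^15 kg.
ρ_w = 1025 kg m⁻³, so water volume = 5.880×10^15 / 1025 = 5.737×10^12 m³.
Δh = 5.737×10^12 / 3.62×10^14 = 0.0158 m = 15.8 mm.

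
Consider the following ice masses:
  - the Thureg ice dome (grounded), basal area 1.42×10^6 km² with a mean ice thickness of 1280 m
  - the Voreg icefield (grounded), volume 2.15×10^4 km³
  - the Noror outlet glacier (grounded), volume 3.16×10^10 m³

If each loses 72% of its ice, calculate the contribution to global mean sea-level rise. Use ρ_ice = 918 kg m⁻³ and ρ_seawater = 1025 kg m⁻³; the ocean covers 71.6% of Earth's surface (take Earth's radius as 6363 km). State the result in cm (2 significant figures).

≈ 330 cm

Thureg: ice volume = 1.42×10^6 km² × 1280 m = 1.818×10^6 km³; 0.72 × 1.818×10^6 × (918/1025) = 1.172×10^6 km³ of water.
Voreg: 0.72 × 2.15×10^4 km³ × (918/1025) = 1.386×10^4 km³ of water.
Noror: 0.72 × 3.16×10^10 m³ × (918/1025) = 2.038×10^10 m³ of water.
Total added water ≈ 1.186×10^15 m³ over 3.64×10^14 m² → Δh = 3.26 m = 330 cm.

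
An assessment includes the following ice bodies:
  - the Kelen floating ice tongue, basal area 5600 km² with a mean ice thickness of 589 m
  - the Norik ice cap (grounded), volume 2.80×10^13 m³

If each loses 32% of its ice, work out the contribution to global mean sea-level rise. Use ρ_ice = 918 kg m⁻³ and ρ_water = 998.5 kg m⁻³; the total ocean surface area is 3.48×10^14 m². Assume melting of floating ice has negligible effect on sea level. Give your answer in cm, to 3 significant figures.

The Kelen floating ice tongue is floating and already displaces its own weight of water, so its melt adds essentially nothing to sea level.
Norik: 0.32 × 2.80×10^13 m³ × (918/998.5) = 8.238×10^12 m³ of water.
Total added water ≈ 8.238×10^12 m³ over 3.48×10^14 m² → Δh = 0.0237 m = 2.37 cm.

≈ 2.37 cm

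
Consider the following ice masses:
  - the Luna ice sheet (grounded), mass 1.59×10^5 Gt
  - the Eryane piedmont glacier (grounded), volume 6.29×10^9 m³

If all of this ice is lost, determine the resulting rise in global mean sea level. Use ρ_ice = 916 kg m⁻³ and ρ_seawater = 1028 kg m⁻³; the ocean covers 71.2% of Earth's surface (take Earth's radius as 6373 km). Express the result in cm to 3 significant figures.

Luna: 1.59×10^5 Gt = 1.590×10^17 kg; dividing by ρ_w = 1028 kg m⁻³ gives 1.547×10^14 m³ of water.
Eryane: 6.29×10^9 m³ × (916/1028) = 5.605×10^9 m³ of water.
Total added water ≈ 1.547×10^14 m³ over 3.63×10^14 m² → Δh = 0.426 m = 42.6 cm.

≈ 42.6 cm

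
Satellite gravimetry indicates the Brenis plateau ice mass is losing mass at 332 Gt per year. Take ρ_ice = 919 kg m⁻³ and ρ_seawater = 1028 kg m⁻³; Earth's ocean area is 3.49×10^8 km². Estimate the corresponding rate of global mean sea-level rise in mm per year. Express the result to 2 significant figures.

ρ_w = 1028 kg m⁻³. Annual water volume added = 332 Gt / ρ_w = 3.320×10^14 kg / 1028 kg m⁻³ = 3.230×10^11 m³.
Δh per year = 3.230×10^11 / 3.49×10^14 = 9.25×10^-4 m = 0.93 mm.

≈ 0.93 mm/yr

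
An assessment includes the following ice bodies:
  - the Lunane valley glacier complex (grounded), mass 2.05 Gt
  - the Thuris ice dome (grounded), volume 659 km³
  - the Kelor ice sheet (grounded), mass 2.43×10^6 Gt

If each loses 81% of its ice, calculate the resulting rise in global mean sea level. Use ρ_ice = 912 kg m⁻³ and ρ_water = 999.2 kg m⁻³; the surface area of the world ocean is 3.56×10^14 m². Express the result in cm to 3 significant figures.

≈ 553 cm

Lunane: 0.81 × 2.05 Gt = 1.660×10^12 kg; dividing by ρ_w = 999.2 kg m⁻³ gives 1.662×10^9 m³ of water.
Thuris: 0.81 × 659 km³ × (912/999.2) = 487.2 km³ of water.
Kelor: 0.81 × 2.43×10^6 Gt = 1.968×10^18 kg; dividing by ρ_w = 999.2 kg m⁻³ gives 1.970×10^15 m³ of water.
Total added water ≈ 1.970×10^15 m³ over 3.56×10^14 m² → Δh = 5.53 m = 553 cm.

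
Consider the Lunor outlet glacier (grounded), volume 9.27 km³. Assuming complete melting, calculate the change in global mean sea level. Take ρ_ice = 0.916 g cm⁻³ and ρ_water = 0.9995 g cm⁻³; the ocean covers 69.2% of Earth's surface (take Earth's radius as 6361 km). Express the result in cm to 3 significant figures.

Lunor: 9.27 km³ × (916/999.5) = 8.496 km³ of water.
Spread over 3.52×10^14 m² of ocean, Δh = 8.496×10^9 / 3.52×10^14 = 2.41×10^-5 m = 2.41×10^-3 cm.

≈ 2.41×10^-3 cm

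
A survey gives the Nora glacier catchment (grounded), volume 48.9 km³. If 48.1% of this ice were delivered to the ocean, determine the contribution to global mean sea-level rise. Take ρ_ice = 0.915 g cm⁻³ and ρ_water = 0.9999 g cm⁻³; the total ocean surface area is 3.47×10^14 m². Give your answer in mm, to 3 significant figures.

≈ 0.0620 mm

Nora: 0.481 × 48.9 km³ × (915/999.9) = 21.52 km³ of water.
Spread over 3.47×10^14 m² of ocean, Δh = 2.152×10^10 / 3.47×10^14 = 6.20×10^-5 m = 0.0620 mm.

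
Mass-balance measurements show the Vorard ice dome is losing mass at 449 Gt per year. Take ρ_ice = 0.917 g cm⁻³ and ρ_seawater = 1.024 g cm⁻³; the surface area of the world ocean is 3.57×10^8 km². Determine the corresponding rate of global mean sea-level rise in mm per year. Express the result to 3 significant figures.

≈ 1.23 mm/yr

ρ_w = 1.024 g cm⁻³ = 1024 kg m⁻³. Annual water volume added = 449 Gt / ρ_w = 4.490×10^14 kg / 1024 kg m⁻³ = 4.385×10^11 m³.
Δh per year = 4.385×10^11 / 3.57×10^14 = 1.23×10^-3 m = 1.23 mm.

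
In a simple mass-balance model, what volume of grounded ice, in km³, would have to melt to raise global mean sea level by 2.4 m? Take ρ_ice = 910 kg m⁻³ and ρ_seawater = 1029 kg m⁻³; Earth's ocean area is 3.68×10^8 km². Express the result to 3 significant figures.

Required water volume = Δh × A = 2.4 m × 3.68×10^14 m² = 8.832×10^14 m³ = 8.832×10^5 km³.
Ice volume = water volume × ρ_w/ρ_ice = 8.832×10^5 × 1029/910 = 9.99×10^5 km³.

≈ 9.99×10^5 km³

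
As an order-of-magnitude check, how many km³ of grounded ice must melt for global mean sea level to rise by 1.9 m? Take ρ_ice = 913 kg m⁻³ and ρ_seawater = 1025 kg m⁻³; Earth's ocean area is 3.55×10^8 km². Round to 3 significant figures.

Required water volume = Δh × A = 1.9 m × 3.55×10^14 m² = 6.745×10^14 m³ = 6.745×10^5 km³.
Ice volume = water volume × ρ_w/ρ_ice = 6.745×10^5 × 1025/913 = 7.57×10^5 km³.

≈ 7.57×10^5 km³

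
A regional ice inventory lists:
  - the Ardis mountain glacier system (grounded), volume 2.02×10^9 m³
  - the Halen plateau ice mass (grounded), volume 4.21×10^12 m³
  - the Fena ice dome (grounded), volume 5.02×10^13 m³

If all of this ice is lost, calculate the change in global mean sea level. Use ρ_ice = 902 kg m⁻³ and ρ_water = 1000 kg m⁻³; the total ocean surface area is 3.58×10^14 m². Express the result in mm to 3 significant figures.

≈ 137 mm

Ardis: 2.02×10^9 m³ × (902/1000) = 1.822×10^9 m³ of water.
Halen: 4.21×10^12 m³ × (902/1000) = 3.797×10^12 m³ of water.
Fena: 5.02×10^13 m³ × (902/1000) = 4.528×10^13 m³ of water.
Total added water ≈ 4.908×10^13 m³ over 3.58×10^14 m² → Δh = 0.137 m = 137 mm.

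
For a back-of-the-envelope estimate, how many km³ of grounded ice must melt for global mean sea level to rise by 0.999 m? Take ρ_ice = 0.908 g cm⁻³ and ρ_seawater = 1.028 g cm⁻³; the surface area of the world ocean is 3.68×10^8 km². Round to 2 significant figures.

≈ 4.2×10^5 km³

Required water volume = Δh × A = 0.999 m × 3.68×10^14 m² = 3.676×10^14 m³ = 3.676×10^5 km³.
Ice volume = water volume × ρ_w/ρ_ice = 3.676×10^5 × 1028/908 = 4.2×10^5 km³.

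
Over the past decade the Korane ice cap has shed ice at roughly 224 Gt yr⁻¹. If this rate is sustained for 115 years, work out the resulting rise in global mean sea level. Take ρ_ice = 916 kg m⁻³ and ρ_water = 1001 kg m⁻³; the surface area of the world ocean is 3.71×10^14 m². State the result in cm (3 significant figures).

Total mass lost = 224 Gt/yr × 115 yr = 2.576×10^4 Gt = 2.576×10^16 kg.
ρ_w = 1001 kg m⁻³, so water volume = 2.576×10^16 / 1001 = 2.573×10^13 m³.
Δh = 2.573×10^13 / 3.71×10^14 = 0.0694 m = 6.94 cm.

≈ 6.94 cm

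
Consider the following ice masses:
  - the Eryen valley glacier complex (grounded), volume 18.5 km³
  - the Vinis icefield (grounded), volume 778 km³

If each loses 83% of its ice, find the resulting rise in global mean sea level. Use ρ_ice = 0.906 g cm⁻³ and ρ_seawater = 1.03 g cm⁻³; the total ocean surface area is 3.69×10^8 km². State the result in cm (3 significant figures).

Eryen: 0.83 × 18.5 km³ × (906/1030) = 13.51 km³ of water.
Vinis: 0.83 × 778 km³ × (906/1030) = 568.0 km³ of water.
Total added water ≈ 5.815×10^11 m³ over 3.69×10^14 m² → Δh = 1.58×10^-3 m = 0.158 cm.

≈ 0.158 cm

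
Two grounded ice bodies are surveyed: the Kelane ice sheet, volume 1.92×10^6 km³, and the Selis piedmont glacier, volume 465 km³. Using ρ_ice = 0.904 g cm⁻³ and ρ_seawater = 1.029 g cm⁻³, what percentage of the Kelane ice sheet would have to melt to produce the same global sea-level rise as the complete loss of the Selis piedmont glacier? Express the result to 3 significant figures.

≈ 0.0242 %

Equal sea-level rise means equal mass of meltwater, i.e. equal mass of ice lost.
Ice mass of Selis: 4.204×10^14 kg; ice mass of Kelane: 1.736×10^18 kg.
Fraction required = 4.204×10^14 / 1.736×10^18 = 2.42×10^-4 → 0.0242 %.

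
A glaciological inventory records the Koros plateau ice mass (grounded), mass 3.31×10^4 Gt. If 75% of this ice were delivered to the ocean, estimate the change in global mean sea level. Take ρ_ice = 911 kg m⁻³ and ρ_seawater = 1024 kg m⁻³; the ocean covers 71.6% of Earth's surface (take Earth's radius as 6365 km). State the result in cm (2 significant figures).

Koros: 0.75 × 3.31×10^4 Gt = 2.482×10^16 kg; dividing by ρ_w = 1024 kg m⁻³ gives 2.424×10^13 m³ of water.
Spread over 3.65×10^14 m² of ocean, Δh = 2.424×10^13 / 3.65×10^14 = 0.0665 m = 6.7 cm.

≈ 6.7 cm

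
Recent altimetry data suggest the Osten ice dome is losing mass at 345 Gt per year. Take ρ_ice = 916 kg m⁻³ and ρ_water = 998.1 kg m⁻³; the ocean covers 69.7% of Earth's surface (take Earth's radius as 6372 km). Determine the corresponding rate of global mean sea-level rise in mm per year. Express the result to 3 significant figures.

ρ_w = 998.1 kg m⁻³. Annual water volume added = 345 Gt / ρ_w = 3.450×10^14 kg / 998.1 kg m⁻³ = 3.457×10^11 m³.
Δh per year = 3.457×10^11 / 3.56×10^14 = 9.72×10^-4 m = 0.972 mm.

≈ 0.972 mm/yr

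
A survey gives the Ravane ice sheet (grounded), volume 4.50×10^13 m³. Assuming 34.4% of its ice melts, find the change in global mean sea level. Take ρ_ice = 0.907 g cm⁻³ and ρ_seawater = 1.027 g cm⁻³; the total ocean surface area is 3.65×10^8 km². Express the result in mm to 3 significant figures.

Ravane: 0.344 × 4.50×10^13 m³ × (907/1027) = 1.367×10^13 m³ of water.
Spread over 3.65×10^14 m² of ocean, Δh = 1.367×10^13 / 3.65×10^14 = 0.0375 m = 37.5 mm.

≈ 37.5 mm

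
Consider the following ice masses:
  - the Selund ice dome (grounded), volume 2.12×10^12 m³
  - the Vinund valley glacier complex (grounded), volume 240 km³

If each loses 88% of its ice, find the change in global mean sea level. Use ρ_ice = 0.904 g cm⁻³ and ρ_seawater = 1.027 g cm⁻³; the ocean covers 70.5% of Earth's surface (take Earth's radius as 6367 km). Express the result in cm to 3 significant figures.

Selund: 0.88 × 2.12×10^12 m³ × (904/1027) = 1.642×10^12 m³ of water.
Vinund: 0.88 × 240 km³ × (904/1027) = 185.9 km³ of water.
Total added water ≈ 1.828×10^12 m³ over 3.59×10^14 m² → Δh = 5.09×10^-3 m = 0.509 cm.

≈ 0.509 cm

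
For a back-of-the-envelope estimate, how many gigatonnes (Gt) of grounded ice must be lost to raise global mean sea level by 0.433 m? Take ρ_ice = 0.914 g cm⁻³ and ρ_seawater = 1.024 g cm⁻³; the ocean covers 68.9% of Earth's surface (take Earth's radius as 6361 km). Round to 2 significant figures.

Required water volume = Δh × A = 0.433 m × 3.50×10^14 m² = 1.517×10^14 m³.
ρ_w = 1.024 g cm⁻³ = 1024 kg m⁻³, so the mass of water = 1.517×10^14 m³ × 1024 kg m⁻³ = 1.553×10^17 kg = 1.6×10^5 Gt (and the same mass of ice, by conservation).

≈ 1.6×10^5 Gt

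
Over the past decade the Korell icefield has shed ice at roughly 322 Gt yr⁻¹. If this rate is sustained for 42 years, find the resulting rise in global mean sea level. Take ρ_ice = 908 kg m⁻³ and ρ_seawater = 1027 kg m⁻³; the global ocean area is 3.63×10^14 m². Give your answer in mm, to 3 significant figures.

≈ 36.3 mm

Total mass lost = 322 Gt/yr × 42 yr = 1.352×10^4 Gt = 1.352×10^16 kg.
ρ_w = 1027 kg m⁻³, so water volume = 1.352×10^16 / 1027 = 1.317×10^13 m³.
Δh = 1.317×10^13 / 3.63×10^14 = 0.0363 m = 36.3 mm.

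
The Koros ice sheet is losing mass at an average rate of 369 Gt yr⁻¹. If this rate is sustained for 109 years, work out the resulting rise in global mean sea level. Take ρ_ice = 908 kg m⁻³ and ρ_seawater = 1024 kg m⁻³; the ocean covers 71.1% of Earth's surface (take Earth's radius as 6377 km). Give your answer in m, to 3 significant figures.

≈ 0.108 m

Total mass lost = 369 Gt/yr × 109 yr = 4.022×10^4 Gt = 4.022×10^16 kg.
ρ_w = 1024 kg m⁻³, so water volume = 4.022×10^16 / 1024 = 3.928×10^13 m³.
Δh = 3.928×10^13 / 3.63×10^14 = 0.108 m.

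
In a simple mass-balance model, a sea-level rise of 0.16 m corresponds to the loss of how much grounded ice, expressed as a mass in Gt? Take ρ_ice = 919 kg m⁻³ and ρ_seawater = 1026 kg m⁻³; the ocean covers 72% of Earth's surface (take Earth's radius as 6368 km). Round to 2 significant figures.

Required water volume = Δh × A = 0.16 m × 3.67×10^14 m² = 5.870×10^13 m³.
ρ_w = 1026 kg m⁻³, so the mass of water = 5.870×10^13 m³ × 1026 kg m⁻³ = 6.023×10^16 kg = 6.0×10^4 Gt (and the same mass of ice, by conservation).

≈ 6.0×10^4 Gt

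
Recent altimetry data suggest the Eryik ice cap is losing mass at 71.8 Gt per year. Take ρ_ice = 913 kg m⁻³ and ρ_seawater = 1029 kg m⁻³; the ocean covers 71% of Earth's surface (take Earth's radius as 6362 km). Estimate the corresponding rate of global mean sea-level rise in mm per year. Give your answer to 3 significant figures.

≈ 0.193 mm/yr

ρ_w = 1029 kg m⁻³. Annual water volume added = 71.8 Gt / ρ_w = 7.180×10^13 kg / 1029 kg m⁻³ = 6.978×10^10 m³.
Δh per year = 6.978×10^10 / 3.61×10^14 = 1.93×10^-4 m = 0.193 mm.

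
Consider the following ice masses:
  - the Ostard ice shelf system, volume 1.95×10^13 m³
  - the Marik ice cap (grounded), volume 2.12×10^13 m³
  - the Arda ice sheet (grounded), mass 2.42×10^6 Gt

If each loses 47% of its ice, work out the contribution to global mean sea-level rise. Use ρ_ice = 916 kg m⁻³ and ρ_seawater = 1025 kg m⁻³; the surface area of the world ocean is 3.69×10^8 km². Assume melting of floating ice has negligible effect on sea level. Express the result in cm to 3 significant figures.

≈ 303 cm

The Ostard ice shelf system is floating and already displaces its own weight of water, so its melt adds essentially nothing to sea level.
Marik: 0.47 × 2.12×10^13 m³ × (916/1025) = 8.904×10^12 m³ of water.
Arda: 0.47 × 2.42×10^6 Gt = 1.137×10^18 kg; dividing by ρ_w = 1025 kg m⁻³ gives 1.110×10^15 m³ of water.
Total added water ≈ 1.119×10^15 m³ over 3.69×10^14 m² → Δh = 3.03 m = 303 cm.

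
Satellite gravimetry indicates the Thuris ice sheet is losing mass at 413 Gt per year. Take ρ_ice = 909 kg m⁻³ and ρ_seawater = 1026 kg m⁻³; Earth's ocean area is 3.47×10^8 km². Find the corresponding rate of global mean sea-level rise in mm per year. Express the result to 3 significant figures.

ρ_w = 1026 kg m⁻³. Annual water volume added = 413 Gt / ρ_w = 4.130×10^14 kg / 1026 kg m⁻³ = 4.025×10^11 m³.
Δh per year = 4.025×10^11 / 3.47×10^14 = 1.16×10^-3 m = 1.16 mm.

≈ 1.16 mm/yr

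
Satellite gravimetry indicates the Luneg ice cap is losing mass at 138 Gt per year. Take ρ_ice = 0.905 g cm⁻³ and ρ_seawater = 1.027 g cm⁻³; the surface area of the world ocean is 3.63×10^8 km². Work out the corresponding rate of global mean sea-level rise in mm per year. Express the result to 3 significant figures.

≈ 0.370 mm/yr

ρ_w = 1.027 g cm⁻³ = 1027 kg m⁻³. Annual water volume added = 138 Gt / ρ_w = 1.380×10^14 kg / 1027 kg m⁻³ = 1.344×10^11 m³.
Δh per year = 1.344×10^11 / 3.63×10^14 = 3.70×10^-4 m = 0.370 mm.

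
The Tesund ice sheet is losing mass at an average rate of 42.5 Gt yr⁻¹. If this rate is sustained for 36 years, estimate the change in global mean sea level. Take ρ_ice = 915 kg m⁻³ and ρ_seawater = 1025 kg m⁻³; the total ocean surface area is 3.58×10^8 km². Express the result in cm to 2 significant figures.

≈ 0.42 cm

Total mass lost = 42.5 Gt/yr × 36 yr = 1530 Gt = 1.530×10^15 kg.
ρ_w = 1025 kg m⁻³, so water volume = 1.530×10^15 / 1025 = 1.493×10^12 m³.
Δh = 1.493×10^12 / 3.58×10^14 = 4.17×10^-3 m = 0.42 cm.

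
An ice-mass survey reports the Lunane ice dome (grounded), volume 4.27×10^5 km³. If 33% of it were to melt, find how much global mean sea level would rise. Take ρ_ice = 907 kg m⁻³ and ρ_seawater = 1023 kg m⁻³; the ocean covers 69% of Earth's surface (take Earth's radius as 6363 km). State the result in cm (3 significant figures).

≈ 35.6 cm

Lunane: 0.33 × 4.27×10^5 km³ × (907/1023) = 1.249×10^5 km³ of water.
Spread over 3.51×10^14 m² of ocean, Δh = 1.249×10^14 / 3.51×10^14 = 0.356 m = 35.6 cm.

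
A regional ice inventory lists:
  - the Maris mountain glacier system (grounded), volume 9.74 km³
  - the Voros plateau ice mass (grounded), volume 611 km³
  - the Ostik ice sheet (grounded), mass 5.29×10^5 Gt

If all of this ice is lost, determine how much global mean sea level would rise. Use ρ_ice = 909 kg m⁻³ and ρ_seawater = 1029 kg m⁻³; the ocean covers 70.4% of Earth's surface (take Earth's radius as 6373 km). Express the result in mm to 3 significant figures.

≈ 1430 mm

Maris: 9.74 km³ × (909/1029) = 8.604 km³ of water.
Voros: 611 km³ × (909/1029) = 539.7 km³ of water.
Ostik: 5.29×10^5 Gt = 5.290×10^17 kg; dividing by ρ_w = 1029 kg m⁻³ gives 5.141×10^14 m³ of water.
Total added water ≈ 5.146×10^14 m³ over 3.59×10^14 m² → Δh = 1.43 m = 1430 mm.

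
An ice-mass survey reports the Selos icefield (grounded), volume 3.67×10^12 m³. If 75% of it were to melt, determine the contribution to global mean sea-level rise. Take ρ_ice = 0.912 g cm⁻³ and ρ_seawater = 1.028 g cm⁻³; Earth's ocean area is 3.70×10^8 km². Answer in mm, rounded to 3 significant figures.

Selos: 0.75 × 3.67×10^12 m³ × (912/1028) = 2.442×10^12 m³ of water.
Spread over 3.70×10^14 m² of ocean, Δh = 2.442×10^12 / 3.70×10^14 = 6.60×10^-3 m = 6.60 mm.

≈ 6.60 mm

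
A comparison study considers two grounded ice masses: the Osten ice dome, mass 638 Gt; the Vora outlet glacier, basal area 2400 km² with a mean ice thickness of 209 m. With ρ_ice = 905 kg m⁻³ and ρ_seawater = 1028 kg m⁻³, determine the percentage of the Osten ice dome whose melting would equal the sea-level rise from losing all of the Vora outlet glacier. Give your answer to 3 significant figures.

≈ 71.2 %

Equal sea-level rise means equal mass of meltwater, i.e. equal mass of ice lost.
Ice mass of Vora: 4.539×10^14 kg; ice mass of Osten: 6.380×10^14 kg.
Fraction required = 4.539×10^14 / 6.380×10^14 = 0.712 → 71.2 %.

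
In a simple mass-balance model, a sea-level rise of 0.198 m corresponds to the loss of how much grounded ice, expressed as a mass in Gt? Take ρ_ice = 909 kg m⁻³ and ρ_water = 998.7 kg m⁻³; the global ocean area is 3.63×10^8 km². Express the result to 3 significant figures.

≈ 7.18×10^4 Gt

Required water volume = Δh × A = 0.198 m × 3.63×10^14 m² = 7.187×10^13 m³.
ρ_w = 998.7 kg m⁻³, so the mass of water = 7.187×10^13 m³ × 998.7 kg m⁻³ = 7.178×10^16 kg = 7.18×10^4 Gt (and the same mass of ice, by conservation).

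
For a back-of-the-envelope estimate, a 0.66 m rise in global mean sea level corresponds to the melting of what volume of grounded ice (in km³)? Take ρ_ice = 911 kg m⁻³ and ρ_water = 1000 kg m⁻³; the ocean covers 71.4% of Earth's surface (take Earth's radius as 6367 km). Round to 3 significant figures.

Required water volume = Δh × A = 0.66 m × 3.64×10^14 m² = 2.401×10^14 m³ = 2.401×10^5 km³.
Ice volume = water volume × ρ_w/ρ_ice = 2.401×10^5 × 1000/911 = 2.64×10^5 km³.

≈ 2.64×10^5 km³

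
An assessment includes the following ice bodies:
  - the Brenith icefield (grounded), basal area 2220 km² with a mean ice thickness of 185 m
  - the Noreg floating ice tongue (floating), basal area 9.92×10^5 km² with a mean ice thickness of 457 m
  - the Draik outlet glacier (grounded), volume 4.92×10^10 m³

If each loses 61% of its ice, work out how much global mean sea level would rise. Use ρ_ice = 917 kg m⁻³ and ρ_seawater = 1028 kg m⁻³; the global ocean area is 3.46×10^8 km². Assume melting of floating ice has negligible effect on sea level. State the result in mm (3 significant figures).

Brenith: ice volume = 2220 km² × 185 m = 410.7 km³; 0.61 × 410.7 × (917/1028) = 223.5 km³ of water.
The Noreg floating ice tongue is floating and already displaces its own weight of water, so its melt adds essentially nothing to sea level.
Draik: 0.61 × 4.92×10^10 m³ × (917/1028) = 2.677×10^10 m³ of water.
Total added water ≈ 2.502×10^11 m³ over 3.46×10^14 m² → Δh = 7.23×10^-4 m = 0.723 mm.

≈ 0.723 mm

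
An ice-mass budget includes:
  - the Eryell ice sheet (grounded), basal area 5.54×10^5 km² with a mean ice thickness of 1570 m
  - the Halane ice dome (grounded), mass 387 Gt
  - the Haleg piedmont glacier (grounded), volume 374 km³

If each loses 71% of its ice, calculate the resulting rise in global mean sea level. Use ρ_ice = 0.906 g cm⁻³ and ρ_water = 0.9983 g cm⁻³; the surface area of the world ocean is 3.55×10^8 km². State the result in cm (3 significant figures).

≈ 158 cm

Eryell: ice volume = 5.54×10^5 km² × 1570 m = 8.698×10^5 km³; 0.71 × 8.698×10^5 × (906/998.3) = 5.604×10^5 km³ of water.
Halane: 0.71 × 387 Gt = 2.748×10^14 kg; dividing by ρ_w = 0.9983 g cm⁻³ = 998.3 kg m⁻³ gives 2.752×10^11 m³ of water.
Haleg: 0.71 × 374 km³ × (906/998.3) = 241.0 km³ of water.
Total added water ≈ 5.610×10^14 m³ over 3.55×10^14 m² → Δh = 1.58 m = 158 cm.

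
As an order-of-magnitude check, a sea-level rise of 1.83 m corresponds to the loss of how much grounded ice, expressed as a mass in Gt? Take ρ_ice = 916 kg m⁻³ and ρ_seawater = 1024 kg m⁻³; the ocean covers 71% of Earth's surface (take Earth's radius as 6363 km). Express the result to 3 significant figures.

Required water volume = Δh × A = 1.83 m × 3.61×10^14 m² = 6.611×10^14 m³.
ρ_w = 1024 kg m⁻³, so the mass of water = 6.611×10^14 m³ × 1024 kg m⁻³ = 6.769×10^17 kg = 6.77×10^5 Gt (and the same mass of ice, by conservation).

≈ 6.77×10^5 Gt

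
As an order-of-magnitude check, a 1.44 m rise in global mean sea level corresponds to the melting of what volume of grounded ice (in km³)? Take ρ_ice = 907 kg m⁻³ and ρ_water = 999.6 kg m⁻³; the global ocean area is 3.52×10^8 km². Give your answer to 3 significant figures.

≈ 5.59×10^5 km³

Required water volume = Δh × A = 1.44 m × 3.52×10^14 m² = 5.069×10^14 m³ = 5.069×10^5 km³.
Ice volume = water volume × ρ_w/ρ_ice = 5.069×10^5 × 999.6/907 = 5.59×10^5 km³.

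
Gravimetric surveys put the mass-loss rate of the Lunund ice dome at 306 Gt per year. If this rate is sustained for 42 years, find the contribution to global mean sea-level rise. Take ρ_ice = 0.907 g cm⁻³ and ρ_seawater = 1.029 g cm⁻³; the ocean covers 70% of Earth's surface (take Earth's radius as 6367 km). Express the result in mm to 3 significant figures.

≈ 35.0 mm

Total mass lost = 306 Gt/yr × 42 yr = 1.285×10^4 Gt = 1.285×10^16 kg.
ρ_w = 1.029 g cm⁻³ = 1029 kg m⁻³, so water volume = 1.285×10^16 / 1029 = 1.249×10^13 m³.
Δh = 1.249×10^13 / 3.57×10^14 = 0.0350 m = 35.0 mm.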